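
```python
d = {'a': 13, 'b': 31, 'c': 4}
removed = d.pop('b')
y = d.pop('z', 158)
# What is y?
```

After line 1: d = {'a': 13, 'b': 31, 'c': 4}
After line 2 (pop 'b' returns 31): d = {'a': 13, 'c': 4}, removed = 31
After line 3 (pop 'z' missing, returns default 158): d = {'a': 13, 'c': 4}, y = 158

158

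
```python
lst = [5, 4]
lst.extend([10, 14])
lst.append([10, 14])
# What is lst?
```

After line 1: lst = [5, 4]
After line 2 (extend unpacks [10, 14]): lst = [5, 4, 10, 14]
After line 3 (append adds [10, 14] as single element): lst = [5, 4, 10, 14, [10, 14]]

[5, 4, 10, 14, [10, 14]]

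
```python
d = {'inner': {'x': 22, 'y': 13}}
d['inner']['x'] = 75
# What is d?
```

After line 1: d = {'inner': {'x': 22, 'y': 13}}
After line 2 (inner x overwritten): d = {'inner': {'x': 75, 'y': 13}}

{'inner': {'x': 75, 'y': 13}}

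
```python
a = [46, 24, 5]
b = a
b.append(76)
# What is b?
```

After line 1: a = [46, 24, 5]
After line 2 (b = a is an alias, same object): a = [46, 24, 5], b = [46, 24, 5]
After line 3 (b.append mutates the shared list): a = [46, 24, 5, 76], b = [46, 24, 5, 76]

[46, 24, 5, 76]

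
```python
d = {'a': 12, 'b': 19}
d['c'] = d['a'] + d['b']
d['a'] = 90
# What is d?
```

After line 1: d = {'a': 12, 'b': 19}
After line 2 (d['c'] = 12 + 19): d = {'a': 12, 'b': 19, 'c': 31}
After line 3: d = {'a': 90, 'b': 19, 'c': 31}

{'a': 90, 'b': 19, 'c': 31}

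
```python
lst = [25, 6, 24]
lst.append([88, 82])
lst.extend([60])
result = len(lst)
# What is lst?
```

After line 1: lst = [25, 6, 24]
After line 2 (append adds [88, 82] as single element): lst = [25, 6, 24, [88, 82]]
After line 3 (extend unpacks [60], adds 60): lst = [25, 6, 24, [88, 82], 60]
After line 4: result = len(lst) = 5

[25, 6, 24, [88, 82], 60]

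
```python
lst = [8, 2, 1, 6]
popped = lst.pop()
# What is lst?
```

[8, 2, 1]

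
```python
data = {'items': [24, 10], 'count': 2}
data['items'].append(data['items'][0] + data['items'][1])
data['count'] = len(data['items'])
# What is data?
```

After line 1: data = {'items': [24, 10], 'count': 2}
After line 2 (append 24 + 10 = 34): data = {'items': [24, 10, 34], 'count': 2}
After line 3 (count = len(items) = 3): data = {'items': [24, 10, 34], 'count': 3}

{'items': [24, 10, 34], 'count': 3}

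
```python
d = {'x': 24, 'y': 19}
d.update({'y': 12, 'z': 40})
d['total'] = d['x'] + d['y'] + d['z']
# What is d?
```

After line 1: d = {'x': 24, 'y': 19}
After line 2 (y overwritten, z added): d = {'x': 24, 'y': 12, 'z': 40}
After line 3 (total = 24 + 12 + 40 = 76): d = {'x': 24, 'y': 12, 'z': 40, 'total': 76}

{'x': 24, 'y': 12, 'z': 40, 'total': 76}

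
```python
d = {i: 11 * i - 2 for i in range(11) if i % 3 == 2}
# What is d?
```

{2: 20, 5: 53, 8: 86}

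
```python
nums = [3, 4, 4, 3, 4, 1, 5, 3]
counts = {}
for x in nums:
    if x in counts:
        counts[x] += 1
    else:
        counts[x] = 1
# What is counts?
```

Initial: counts = {}, nums = [3, 4, 4, 3, 4, 1, 5, 3]
See 3: counts = {3: 1}
See 4: counts = {3: 1, 4: 1}
See 4: counts = {3: 1, 4: 2}
See 3: counts = {3: 2, 4: 2}
See 4: counts = {3: 2, 4: 3}
See 1: counts = {3: 2, 4: 3, 1: 1}
See 5: counts = {3: 2, 4: 3, 1: 1, 5: 1}
See 3: counts = {3: 3, 4: 3, 1: 1, 5: 1}

{3: 3, 4: 3, 1: 1, 5: 1}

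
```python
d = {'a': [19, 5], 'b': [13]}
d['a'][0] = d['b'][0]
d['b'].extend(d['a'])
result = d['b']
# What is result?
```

After line 1: d = {'a': [19, 5], 'b': [13]}
After line 2 (a[0] = b[0] = 13): d = {'a': [13, 5], 'b': [13]}
After line 3 (b.extend(a) appends [13, 5]): d = {'a': [13, 5], 'b': [13, 13, 5]}
After line 4: result = d['b'] = [13, 13, 5]

[13, 13, 5]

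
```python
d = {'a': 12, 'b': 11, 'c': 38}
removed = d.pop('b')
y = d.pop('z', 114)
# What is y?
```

After line 1: d = {'a': 12, 'b': 11, 'c': 38}
After line 2 (pop 'b' returns 11): d = {'a': 12, 'c': 38}, removed = 11
After line 3 (pop 'z' missing, returns default 114): d = {'a': 12, 'c': 38}, y = 114

114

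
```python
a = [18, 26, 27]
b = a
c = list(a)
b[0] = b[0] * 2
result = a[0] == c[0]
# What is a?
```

After line 1: a = [18, 26, 27]
After line 2 (b = a, alias): a = [18, 26, 27], b = [18, 26, 27]
After line 3 (c = list(a) is a copy, new object): c = [18, 26, 27]
After line 4 (b[0] = 18 * 2 = 36; mutates shared a/b): a = b = [36, 26, 27], c = [18, 26, 27]
After line 5 (a[0] = 36, c[0] = 18; result = False)

[36, 26, 27]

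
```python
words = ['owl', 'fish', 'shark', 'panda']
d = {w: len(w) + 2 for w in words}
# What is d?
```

{'owl': 5, 'fish': 6, 'shark': 7, 'panda': 7}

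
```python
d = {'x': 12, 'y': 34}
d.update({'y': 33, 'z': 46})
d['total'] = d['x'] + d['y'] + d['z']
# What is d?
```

After line 1: d = {'x': 12, 'y': 34}
After line 2 (y overwritten, z added): d = {'x': 12, 'y': 33, 'z': 46}
After line 3 (total = 12 + 33 + 46 = 91): d = {'x': 12, 'y': 33, 'z': 46, 'total': 91}

{'x': 12, 'y': 33, 'z': 46, 'total': 91}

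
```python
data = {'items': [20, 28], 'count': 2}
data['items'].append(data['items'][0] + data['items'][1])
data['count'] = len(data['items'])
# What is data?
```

After line 1: data = {'items': [20, 28], 'count': 2}
After line 2 (append 20 + 28 = 48): data = {'items': [20, 28, 48], 'count': 2}
After line 3 (count = len(items) = 3): data = {'items': [20, 28, 48], 'count': 3}

{'items': [20, 28, 48], 'count': 3}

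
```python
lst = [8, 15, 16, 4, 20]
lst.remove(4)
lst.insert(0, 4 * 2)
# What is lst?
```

After line 1: lst = [8, 15, 16, 4, 20]
After line 2 (remove first 4): lst = [8, 15, 16, 20]
After line 3 (insert 8 at index 0): lst = [8, 8, 15, 16, 20]

[8, 8, 15, 16, 20]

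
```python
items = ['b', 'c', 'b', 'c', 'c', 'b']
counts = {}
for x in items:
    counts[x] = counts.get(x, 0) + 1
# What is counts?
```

Initial: counts = {}, items = ['b', 'c', 'b', 'c', 'c', 'b']
See 'b': counts = {'b': 1}
See 'c': counts = {'b': 1, 'c': 1}
See 'b': counts = {'b': 2, 'c': 1}
See 'c': counts = {'b': 2, 'c': 2}
See 'c': counts = {'b': 2, 'c': 3}
See 'b': counts = {'b': 3, 'c': 3}

{'b': 3, 'c': 3}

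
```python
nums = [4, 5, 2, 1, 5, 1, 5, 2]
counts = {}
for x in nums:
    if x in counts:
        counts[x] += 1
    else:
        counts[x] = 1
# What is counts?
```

Initial: counts = {}, nums = [4, 5, 2, 1, 5, 1, 5, 2]
See 4: counts = {4: 1}
See 5: counts = {4: 1, 5: 1}
See 2: counts = {4: 1, 5: 1, 2: 1}
See 1: counts = {4: 1, 5: 1, 2: 1, 1: 1}
See 5: counts = {4: 1, 5: 2, 2: 1, 1: 1}
See 1: counts = {4: 1, 5: 2, 2: 1, 1: 2}
See 5: counts = {4: 1, 5: 3, 2: 1, 1: 2}
See 2: counts = {4: 1, 5: 3, 2: 2, 1: 2}

{4: 1, 5: 3, 2: 2, 1: 2}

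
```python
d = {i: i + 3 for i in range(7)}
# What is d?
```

{0: 3, 1: 4, 2: 5, 3: 6, 4: 7, 5: 8, 6: 9}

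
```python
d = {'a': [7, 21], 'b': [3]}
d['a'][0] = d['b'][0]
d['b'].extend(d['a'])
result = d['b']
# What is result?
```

After line 1: d = {'a': [7, 21], 'b': [3]}
After line 2 (a[0] = b[0] = 3): d = {'a': [3, 21], 'b': [3]}
After line 3 (b.extend(a) appends [3, 21]): d = {'a': [3, 21], 'b': [3, 3, 21]}
After line 4: result = d['b'] = [3, 3, 21]

[3, 3, 21]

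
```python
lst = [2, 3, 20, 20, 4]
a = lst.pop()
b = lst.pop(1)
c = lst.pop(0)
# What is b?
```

After line 1: lst = [2, 3, 20, 20, 4]
After line 2 (pop() -> a = 4): lst = [2, 3, 20, 20]
After line 3 (pop(1) -> b = 3): lst = [2, 20, 20]
After line 4 (pop(0) -> c = 2): lst = [20, 20]

3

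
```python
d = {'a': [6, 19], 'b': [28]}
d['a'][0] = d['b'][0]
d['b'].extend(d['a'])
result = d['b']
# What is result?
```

After line 1: d = {'a': [6, 19], 'b': [28]}
After line 2 (a[0] = b[0] = 28): d = {'a': [28, 19], 'b': [28]}
After line 3 (b.extend(a) appends [28, 19]): d = {'a': [28, 19], 'b': [28, 28, 19]}
After line 4: result = d['b'] = [28, 28, 19]

[28, 28, 19]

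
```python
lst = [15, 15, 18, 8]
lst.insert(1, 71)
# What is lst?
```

[15, 71, 15, 18, 8]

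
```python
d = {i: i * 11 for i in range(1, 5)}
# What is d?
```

{1: 11, 2: 22, 3: 33, 4: 44}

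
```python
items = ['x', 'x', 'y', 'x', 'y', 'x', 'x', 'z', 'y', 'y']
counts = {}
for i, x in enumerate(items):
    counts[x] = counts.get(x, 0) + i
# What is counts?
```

Initial: counts = {}, items = ['x', 'x', 'y', 'x', 'y', 'x', 'x', 'z', 'y', 'y']
i=0, x='x': counts = {'x': 0}
i=1, x='x': counts = {'x': 1}
i=2, x='y': counts = {'x': 1, 'y': 2}
i=3, x='x': counts = {'x': 4, 'y': 2}
i=4, x='y': counts = {'x': 4, 'y': 6}
i=5, x='x': counts = {'x': 9, 'y': 6}
i=6, x='x': counts = {'x': 15, 'y': 6}
i=7, x='z': counts = {'x': 15, 'y': 6, 'z': 7}
i=8, x='y': counts = {'x': 15, 'y': 14, 'z': 7}
i=9, x='y': counts = {'x': 15, 'y': 23, 'z': 7}

{'x': 15, 'y': 23, 'z': 7}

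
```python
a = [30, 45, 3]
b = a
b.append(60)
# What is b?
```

After line 1: a = [30, 45, 3]
After line 2 (b = a is an alias, same object): a = [30, 45, 3], b = [30, 45, 3]
After line 3 (b.append mutates the shared list): a = [30, 45, 3, 60], b = [30, 45, 3, 60]

[30, 45, 3, 60]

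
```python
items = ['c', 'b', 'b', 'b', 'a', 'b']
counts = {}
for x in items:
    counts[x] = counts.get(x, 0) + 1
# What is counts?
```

Initial: counts = {}, items = ['c', 'b', 'b', 'b', 'a', 'b']
See 'c': counts = {'c': 1}
See 'b': counts = {'c': 1, 'b': 1}
See 'b': counts = {'c': 1, 'b': 2}
See 'b': counts = {'c': 1, 'b': 3}
See 'a': counts = {'c': 1, 'b': 3, 'a': 1}
See 'b': counts = {'c': 1, 'b': 4, 'a': 1}

{'c': 1, 'b': 4, 'a': 1}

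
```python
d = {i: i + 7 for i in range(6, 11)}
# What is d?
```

{6: 13, 7: 14, 8: 15, 9: 16, 10: 17}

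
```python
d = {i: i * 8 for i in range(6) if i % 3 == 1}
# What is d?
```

{1: 8, 4: 32}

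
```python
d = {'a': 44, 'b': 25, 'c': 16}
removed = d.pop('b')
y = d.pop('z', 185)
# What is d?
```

After line 1: d = {'a': 44, 'b': 25, 'c': 16}
After line 2 (pop 'b' returns 25): d = {'a': 44, 'c': 16}, removed = 25
After line 3 (pop 'z' missing, returns default 185): d = {'a': 44, 'c': 16}, y = 185

{'a': 44, 'c': 16}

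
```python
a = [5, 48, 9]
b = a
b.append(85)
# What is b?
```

After line 1: a = [5, 48, 9]
After line 2 (b = a is an alias, same object): a = [5, 48, 9], b = [5, 48, 9]
After line 3 (b.append mutates the shared list): a = [5, 48, 9, 85], b = [5, 48, 9, 85]

[5, 48, 9, 85]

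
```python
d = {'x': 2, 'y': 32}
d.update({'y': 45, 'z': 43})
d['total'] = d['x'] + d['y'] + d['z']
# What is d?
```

After line 1: d = {'x': 2, 'y': 32}
After line 2 (y overwritten, z added): d = {'x': 2, 'y': 45, 'z': 43}
After line 3 (total = 2 + 45 + 43 = 90): d = {'x': 2, 'y': 45, 'z': 43, 'total': 90}

{'x': 2, 'y': 45, 'z': 43, 'total': 90}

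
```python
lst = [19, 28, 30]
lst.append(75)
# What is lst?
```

[19, 28, 30, 75]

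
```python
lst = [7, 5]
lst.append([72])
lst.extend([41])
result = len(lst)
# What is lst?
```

After line 1: lst = [7, 5]
After line 2 (append adds [72] as single element): lst = [7, 5, [72]]
After line 3 (extend unpacks [41], adds 41): lst = [7, 5, [72], 41]
After line 4: result = len(lst) = 4

[7, 5, [72], 41]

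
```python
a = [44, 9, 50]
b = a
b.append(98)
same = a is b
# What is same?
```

After line 1: a = [44, 9, 50]
After line 2 (b = a is an alias, same object): a = [44, 9, 50], b = [44, 9, 50]
After line 3 (b.append mutates the shared list): a = [44, 9, 50, 98], b = [44, 9, 50, 98]
After line 4 (same = a is b; same object -> True): same = True

True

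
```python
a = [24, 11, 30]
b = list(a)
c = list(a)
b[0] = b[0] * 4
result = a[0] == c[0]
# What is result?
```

After line 1: a = [24, 11, 30]
After line 2 (b = list(a), copy): a = [24, 11, 30], b = [24, 11, 30]
After line 3 (c = list(a) is a copy, new object): c = [24, 11, 30]
After line 4 (b[0] = 24 * 4 = 96; only b mutates (copy)): a = [24, 11, 30], b = [96, 11, 30], c = [24, 11, 30]
After line 5 (a[0] = 24, c[0] = 24; result = True)

True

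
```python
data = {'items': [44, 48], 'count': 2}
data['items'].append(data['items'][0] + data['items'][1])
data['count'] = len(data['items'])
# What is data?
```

After line 1: data = {'items': [44, 48], 'count': 2}
After line 2 (append 44 + 48 = 92): data = {'items': [44, 48, 92], 'count': 2}
After line 3 (count = len(items) = 3): data = {'items': [44, 48, 92], 'count': 3}

{'items': [44, 48, 92], 'count': 3}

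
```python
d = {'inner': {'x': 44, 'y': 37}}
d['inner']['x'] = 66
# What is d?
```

After line 1: d = {'inner': {'x': 44, 'y': 37}}
After line 2 (inner x overwritten): d = {'inner': {'x': 66, 'y': 37}}

{'inner': {'x': 66, 'y': 37}}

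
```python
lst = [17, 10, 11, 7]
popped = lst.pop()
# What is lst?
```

[17, 10, 11]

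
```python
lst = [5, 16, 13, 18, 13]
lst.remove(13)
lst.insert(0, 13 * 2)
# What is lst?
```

After line 1: lst = [5, 16, 13, 18, 13]
After line 2 (remove first 13): lst = [5, 16, 18, 13]
After line 3 (insert 26 at index 0): lst = [26, 5, 16, 18, 13]

[26, 5, 16, 18, 13]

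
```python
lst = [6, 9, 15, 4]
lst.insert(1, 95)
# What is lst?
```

[6, 95, 9, 15, 4]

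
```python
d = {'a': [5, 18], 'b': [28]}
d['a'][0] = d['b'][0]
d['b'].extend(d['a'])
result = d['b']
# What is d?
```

After line 1: d = {'a': [5, 18], 'b': [28]}
After line 2 (a[0] = b[0] = 28): d = {'a': [28, 18], 'b': [28]}
After line 3 (b.extend(a) appends [28, 18]): d = {'a': [28, 18], 'b': [28, 28, 18]}
After line 4: result = d['b'] = [28, 28, 18]

{'a': [28, 18], 'b': [28, 28, 18]}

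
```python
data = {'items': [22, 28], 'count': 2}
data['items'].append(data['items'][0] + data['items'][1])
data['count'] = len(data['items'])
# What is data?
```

After line 1: data = {'items': [22, 28], 'count': 2}
After line 2 (append 22 + 28 = 50): data = {'items': [22, 28, 50], 'count': 2}
After line 3 (count = len(items) = 3): data = {'items': [22, 28, 50], 'count': 3}

{'items': [22, 28, 50], 'count': 3}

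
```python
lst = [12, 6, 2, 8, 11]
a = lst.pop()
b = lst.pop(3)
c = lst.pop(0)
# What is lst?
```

After line 1: lst = [12, 6, 2, 8, 11]
After line 2 (pop() -> a = 11): lst = [12, 6, 2, 8]
After line 3 (pop(3) -> b = 8): lst = [12, 6, 2]
After line 4 (pop(0) -> c = 12): lst = [6, 2]

[6, 2]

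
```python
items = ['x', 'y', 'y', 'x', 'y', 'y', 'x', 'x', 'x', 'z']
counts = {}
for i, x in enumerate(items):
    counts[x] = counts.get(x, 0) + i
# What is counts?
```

Initial: counts = {}, items = ['x', 'y', 'y', 'x', 'y', 'y', 'x', 'x', 'x', 'z']
i=0, x='x': counts = {'x': 0}
i=1, x='y': counts = {'x': 0, 'y': 1}
i=2, x='y': counts = {'x': 0, 'y': 3}
i=3, x='x': counts = {'x': 3, 'y': 3}
i=4, x='y': counts = {'x': 3, 'y': 7}
i=5, x='y': counts = {'x': 3, 'y': 12}
i=6, x='x': counts = {'x': 9, 'y': 12}
i=7, x='x': counts = {'x': 16, 'y': 12}
i=8, x='x': counts = {'x': 24, 'y': 12}
i=9, x='z': counts = {'x': 24, 'y': 12, 'z': 9}

{'x': 24, 'y': 12, 'z': 9}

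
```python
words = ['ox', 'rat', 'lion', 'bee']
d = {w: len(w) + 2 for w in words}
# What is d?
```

{'ox': 4, 'rat': 5, 'lion': 6, 'bee': 5}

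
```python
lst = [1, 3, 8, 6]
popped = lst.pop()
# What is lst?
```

[1, 3, 8]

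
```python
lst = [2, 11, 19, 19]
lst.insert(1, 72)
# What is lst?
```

[2, 72, 11, 19, 19]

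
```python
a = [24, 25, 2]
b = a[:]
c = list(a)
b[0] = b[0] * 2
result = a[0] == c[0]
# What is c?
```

After line 1: a = [24, 25, 2]
After line 2 (b = a[:], copy): a = [24, 25, 2], b = [24, 25, 2]
After line 3 (c = list(a) is a copy, new object): c = [24, 25, 2]
After line 4 (b[0] = 24 * 2 = 48; only b mutates (copy)): a = [24, 25, 2], b = [48, 25, 2], c = [24, 25, 2]
After line 5 (a[0] = 24, c[0] = 24; result = True)

[24, 25, 2]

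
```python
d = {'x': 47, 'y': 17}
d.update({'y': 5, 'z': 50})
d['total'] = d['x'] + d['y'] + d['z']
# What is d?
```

After line 1: d = {'x': 47, 'y': 17}
After line 2 (y overwritten, z added): d = {'x': 47, 'y': 5, 'z': 50}
After line 3 (total = 47 + 5 + 50 = 102): d = {'x': 47, 'y': 5, 'z': 50, 'total': 102}

{'x': 47, 'y': 5, 'z': 50, 'total': 102}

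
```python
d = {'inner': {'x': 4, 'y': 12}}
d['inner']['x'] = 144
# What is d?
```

After line 1: d = {'inner': {'x': 4, 'y': 12}}
After line 2 (inner x overwritten): d = {'inner': {'x': 144, 'y': 12}}

{'inner': {'x': 144, 'y': 12}}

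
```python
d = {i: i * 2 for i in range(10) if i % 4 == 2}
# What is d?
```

{2: 4, 6: 12}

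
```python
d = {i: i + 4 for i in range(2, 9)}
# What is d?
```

{2: 6, 3: 7, 4: 8, 5: 9, 6: 10, 7: 11, 8: 12}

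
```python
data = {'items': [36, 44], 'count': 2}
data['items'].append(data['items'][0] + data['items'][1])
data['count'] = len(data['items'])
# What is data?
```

After line 1: data = {'items': [36, 44], 'count': 2}
After line 2 (append 36 + 44 = 80): data = {'items': [36, 44, 80], 'count': 2}
After line 3 (count = len(items) = 3): data = {'items': [36, 44, 80], 'count': 3}

{'items': [36, 44, 80], 'count': 3}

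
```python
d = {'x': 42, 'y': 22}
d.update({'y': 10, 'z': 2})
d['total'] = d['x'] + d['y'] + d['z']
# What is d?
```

After line 1: d = {'x': 42, 'y': 22}
After line 2 (y overwritten, z added): d = {'x': 42, 'y': 10, 'z': 2}
After line 3 (total = 42 + 10 + 2 = 54): d = {'x': 42, 'y': 10, 'z': 2, 'total': 54}

{'x': 42, 'y': 10, 'z': 2, 'total': 54}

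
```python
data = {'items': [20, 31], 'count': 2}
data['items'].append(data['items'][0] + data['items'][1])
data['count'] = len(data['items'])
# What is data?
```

After line 1: data = {'items': [20, 31], 'count': 2}
After line 2 (append 20 + 31 = 51): data = {'items': [20, 31, 51], 'count': 2}
After line 3 (count = len(items) = 3): data = {'items': [20, 31, 51], 'count': 3}

{'items': [20, 31, 51], 'count': 3}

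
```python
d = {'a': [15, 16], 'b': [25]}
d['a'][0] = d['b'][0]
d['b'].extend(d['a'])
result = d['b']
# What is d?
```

After line 1: d = {'a': [15, 16], 'b': [25]}
After line 2 (a[0] = b[0] = 25): d = {'a': [25, 16], 'b': [25]}
After line 3 (b.extend(a) appends [25, 16]): d = {'a': [25, 16], 'b': [25, 25, 16]}
After line 4: result = d['b'] = [25, 25, 16]

{'a': [25, 16], 'b': [25, 25, 16]}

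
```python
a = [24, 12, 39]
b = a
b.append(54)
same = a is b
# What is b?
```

After line 1: a = [24, 12, 39]
After line 2 (b = a is an alias, same object): a = [24, 12, 39], b = [24, 12, 39]
After line 3 (b.append mutates the shared list): a = [24, 12, 39, 54], b = [24, 12, 39, 54]
After line 4 (same = a is b; same object -> True): same = True

[24, 12, 39, 54]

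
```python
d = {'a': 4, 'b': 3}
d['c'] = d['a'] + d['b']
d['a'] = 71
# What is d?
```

After line 1: d = {'a': 4, 'b': 3}
After line 2 (d['c'] = 4 + 3): d = {'a': 4, 'b': 3, 'c': 7}
After line 3: d = {'a': 71, 'b': 3, 'c': 7}

{'a': 71, 'b': 3, 'c': 7}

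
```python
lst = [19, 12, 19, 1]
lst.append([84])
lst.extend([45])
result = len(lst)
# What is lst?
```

After line 1: lst = [19, 12, 19, 1]
After line 2 (append adds [84] as single element): lst = [19, 12, 19, 1, [84]]
After line 3 (extend unpacks [45], adds 45): lst = [19, 12, 19, 1, [84], 45]
After line 4: result = len(lst) = 6

[19, 12, 19, 1, [84], 45]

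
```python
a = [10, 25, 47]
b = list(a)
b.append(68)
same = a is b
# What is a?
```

After line 1: a = [10, 25, 47]
After line 2 (b = list(a) is a shallow copy, new object): a = [10, 25, 47], b = [10, 25, 47]
After line 3 (append only mutates b): a = [10, 25, 47], b = [10, 25, 47, 68]
After line 4 (same = a is b; different objects -> False): same = False

[10, 25, 47]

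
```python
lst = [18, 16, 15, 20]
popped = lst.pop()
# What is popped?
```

20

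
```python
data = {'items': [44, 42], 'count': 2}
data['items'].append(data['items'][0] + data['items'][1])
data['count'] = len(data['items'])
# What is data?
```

After line 1: data = {'items': [44, 42], 'count': 2}
After line 2 (append 44 + 42 = 86): data = {'items': [44, 42, 86], 'count': 2}
After line 3 (count = len(items) = 3): data = {'items': [44, 42, 86], 'count': 3}

{'items': [44, 42, 86], 'count': 3}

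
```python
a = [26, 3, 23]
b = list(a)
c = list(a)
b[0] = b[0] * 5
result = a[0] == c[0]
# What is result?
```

After line 1: a = [26, 3, 23]
After line 2 (b = list(a), copy): a = [26, 3, 23], b = [26, 3, 23]
After line 3 (c = list(a) is a copy, new object): c = [26, 3, 23]
After line 4 (b[0] = 26 * 5 = 130; only b mutates (copy)): a = [26, 3, 23], b = [130, 3, 23], c = [26, 3, 23]
After line 5 (a[0] = 26, c[0] = 26; result = True)

True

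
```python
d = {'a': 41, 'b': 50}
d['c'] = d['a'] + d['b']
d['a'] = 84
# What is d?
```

After line 1: d = {'a': 41, 'b': 50}
After line 2 (d['c'] = 41 + 50): d = {'a': 41, 'b': 50, 'c': 91}
After line 3: d = {'a': 84, 'b': 50, 'c': 91}

{'a': 84, 'b': 50, 'c': 91}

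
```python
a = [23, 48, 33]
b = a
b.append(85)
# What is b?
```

After line 1: a = [23, 48, 33]
After line 2 (b = a is an alias, same object): a = [23, 48, 33], b = [23, 48, 33]
After line 3 (b.append mutates the shared list): a = [23, 48, 33, 85], b = [23, 48, 33, 85]

[23, 48, 33, 85]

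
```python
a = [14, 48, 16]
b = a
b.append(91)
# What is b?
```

After line 1: a = [14, 48, 16]
After line 2 (b = a is an alias, same object): a = [14, 48, 16], b = [14, 48, 16]
After line 3 (b.append mutates the shared list): a = [14, 48, 16, 91], b = [14, 48, 16, 91]

[14, 48, 16, 91]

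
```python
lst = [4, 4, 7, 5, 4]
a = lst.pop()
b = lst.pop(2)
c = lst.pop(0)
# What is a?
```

After line 1: lst = [4, 4, 7, 5, 4]
After line 2 (pop() -> a = 4): lst = [4, 4, 7, 5]
After line 3 (pop(2) -> b = 7): lst = [4, 4, 5]
After line 4 (pop(0) -> c = 4): lst = [4, 5]

4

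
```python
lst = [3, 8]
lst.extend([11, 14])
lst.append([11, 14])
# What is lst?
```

After line 1: lst = [3, 8]
After line 2 (extend unpacks [11, 14]): lst = [3, 8, 11, 14]
After line 3 (append adds [11, 14] as single element): lst = [3, 8, 11, 14, [11, 14]]

[3, 8, 11, 14, [11, 14]]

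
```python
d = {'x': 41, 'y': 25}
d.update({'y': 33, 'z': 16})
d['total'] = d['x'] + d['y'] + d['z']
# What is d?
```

After line 1: d = {'x': 41, 'y': 25}
After line 2 (y overwritten, z added): d = {'x': 41, 'y': 33, 'z': 16}
After line 3 (total = 41 + 33 + 16 = 90): d = {'x': 41, 'y': 33, 'z': 16, 'total': 90}

{'x': 41, 'y': 33, 'z': 16, 'total': 90}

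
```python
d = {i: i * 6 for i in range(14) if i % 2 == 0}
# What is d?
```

{0: 0, 2: 12, 4: 24, 6: 36, 8: 48, 10: 60, 12: 72}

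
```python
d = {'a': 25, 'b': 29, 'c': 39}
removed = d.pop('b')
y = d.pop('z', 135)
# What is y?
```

After line 1: d = {'a': 25, 'b': 29, 'c': 39}
After line 2 (pop 'b' returns 29): d = {'a': 25, 'c': 39}, removed = 29
After line 3 (pop 'z' missing, returns default 135): d = {'a': 25, 'c': 39}, y = 135

135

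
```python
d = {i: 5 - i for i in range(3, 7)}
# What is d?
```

{3: 2, 4: 1, 5: 0, 6: -1}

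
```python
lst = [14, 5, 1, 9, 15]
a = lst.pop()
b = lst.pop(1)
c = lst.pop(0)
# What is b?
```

After line 1: lst = [14, 5, 1, 9, 15]
After line 2 (pop() -> a = 15): lst = [14, 5, 1, 9]
After line 3 (pop(1) -> b = 5): lst = [14, 1, 9]
After line 4 (pop(0) -> c = 14): lst = [1, 9]

5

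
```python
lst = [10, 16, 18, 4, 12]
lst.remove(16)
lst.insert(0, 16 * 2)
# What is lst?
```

After line 1: lst = [10, 16, 18, 4, 12]
After line 2 (remove first 16): lst = [10, 18, 4, 12]
After line 3 (insert 32 at index 0): lst = [32, 10, 18, 4, 12]

[32, 10, 18, 4, 12]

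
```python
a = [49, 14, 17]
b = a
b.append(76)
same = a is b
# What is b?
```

After line 1: a = [49, 14, 17]
After line 2 (b = a is an alias, same object): a = [49, 14, 17], b = [49, 14, 17]
After line 3 (b.append mutates the shared list): a = [49, 14, 17, 76], b = [49, 14, 17, 76]
After line 4 (same = a is b; same object -> True): same = True

[49, 14, 17, 76]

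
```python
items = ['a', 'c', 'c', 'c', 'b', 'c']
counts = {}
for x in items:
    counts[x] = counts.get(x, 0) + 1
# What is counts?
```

Initial: counts = {}, items = ['a', 'c', 'c', 'c', 'b', 'c']
See 'a': counts = {'a': 1}
See 'c': counts = {'a': 1, 'c': 1}
See 'c': counts = {'a': 1, 'c': 2}
See 'c': counts = {'a': 1, 'c': 3}
See 'b': counts = {'a': 1, 'c': 3, 'b': 1}
See 'c': counts = {'a': 1, 'c': 4, 'b': 1}

{'a': 1, 'c': 4, 'b': 1}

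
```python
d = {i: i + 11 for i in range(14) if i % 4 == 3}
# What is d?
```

{3: 14, 7: 18, 11: 22}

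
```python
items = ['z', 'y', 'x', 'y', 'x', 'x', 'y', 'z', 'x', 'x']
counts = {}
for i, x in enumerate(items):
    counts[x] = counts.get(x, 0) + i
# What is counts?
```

Initial: counts = {}, items = ['z', 'y', 'x', 'y', 'x', 'x', 'y', 'z', 'x', 'x']
i=0, x='z': counts = {'z': 0}
i=1, x='y': counts = {'z': 0, 'y': 1}
i=2, x='x': counts = {'z': 0, 'y': 1, 'x': 2}
i=3, x='y': counts = {'z': 0, 'y': 4, 'x': 2}
i=4, x='x': counts = {'z': 0, 'y': 4, 'x': 6}
i=5, x='x': counts = {'z': 0, 'y': 4, 'x': 11}
i=6, x='y': counts = {'z': 0, 'y': 10, 'x': 11}
i=7, x='z': counts = {'z': 7, 'y': 10, 'x': 11}
i=8, x='x': counts = {'z': 7, 'y': 10, 'x': 19}
i=9, x='x': counts = {'z': 7, 'y': 10, 'x': 28}

{'z': 7, 'y': 10, 'x': 28}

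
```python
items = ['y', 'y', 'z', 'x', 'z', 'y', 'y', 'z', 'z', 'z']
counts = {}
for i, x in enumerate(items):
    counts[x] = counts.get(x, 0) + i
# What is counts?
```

Initial: counts = {}, items = ['y', 'y', 'z', 'x', 'z', 'y', 'y', 'z', 'z', 'z']
i=0, x='y': counts = {'y': 0}
i=1, x='y': counts = {'y': 1}
i=2, x='z': counts = {'y': 1, 'z': 2}
i=3, x='x': counts = {'y': 1, 'z': 2, 'x': 3}
i=4, x='z': counts = {'y': 1, 'z': 6, 'x': 3}
i=5, x='y': counts = {'y': 6, 'z': 6, 'x': 3}
i=6, x='y': counts = {'y': 12, 'z': 6, 'x': 3}
i=7, x='z': counts = {'y': 12, 'z': 13, 'x': 3}
i=8, x='z': counts = {'y': 12, 'z': 21, 'x': 3}
i=9, x='z': counts = {'y': 12, 'z': 30, 'x': 3}

{'y': 12, 'z': 30, 'x': 3}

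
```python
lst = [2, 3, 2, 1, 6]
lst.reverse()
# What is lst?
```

[6, 1, 2, 3, 2]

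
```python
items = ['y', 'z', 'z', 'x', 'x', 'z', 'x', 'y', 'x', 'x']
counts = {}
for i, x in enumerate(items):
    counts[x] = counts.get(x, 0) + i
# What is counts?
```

Initial: counts = {}, items = ['y', 'z', 'z', 'x', 'x', 'z', 'x', 'y', 'x', 'x']
i=0, x='y': counts = {'y': 0}
i=1, x='z': counts = {'y': 0, 'z': 1}
i=2, x='z': counts = {'y': 0, 'z': 3}
i=3, x='x': counts = {'y': 0, 'z': 3, 'x': 3}
i=4, x='x': counts = {'y': 0, 'z': 3, 'x': 7}
i=5, x='z': counts = {'y': 0, 'z': 8, 'x': 7}
i=6, x='x': counts = {'y': 0, 'z': 8, 'x': 13}
i=7, x='y': counts = {'y': 7, 'z': 8, 'x': 13}
i=8, x='x': counts = {'y': 7, 'z': 8, 'x': 21}
i=9, x='x': counts = {'y': 7, 'z': 8, 'x': 30}

{'y': 7, 'z': 8, 'x': 30}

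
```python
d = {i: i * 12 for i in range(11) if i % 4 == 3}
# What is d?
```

{3: 36, 7: 84}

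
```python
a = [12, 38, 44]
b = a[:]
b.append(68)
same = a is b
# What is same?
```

After line 1: a = [12, 38, 44]
After line 2 (b = a[:] is a shallow copy, new object): a = [12, 38, 44], b = [12, 38, 44]
After line 3 (append only mutates b): a = [12, 38, 44], b = [12, 38, 44, 68]
After line 4 (same = a is b; different objects -> False): same = False

False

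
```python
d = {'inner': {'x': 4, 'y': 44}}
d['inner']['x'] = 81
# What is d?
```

After line 1: d = {'inner': {'x': 4, 'y': 44}}
After line 2 (inner x overwritten): d = {'inner': {'x': 81, 'y': 44}}

{'inner': {'x': 81, 'y': 44}}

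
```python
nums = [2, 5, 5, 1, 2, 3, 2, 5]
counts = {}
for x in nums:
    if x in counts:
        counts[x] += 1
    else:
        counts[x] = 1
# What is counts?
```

Initial: counts = {}, nums = [2, 5, 5, 1, 2, 3, 2, 5]
See 2: counts = {2: 1}
See 5: counts = {2: 1, 5: 1}
See 5: counts = {2: 1, 5: 2}
See 1: counts = {2: 1, 5: 2, 1: 1}
See 2: counts = {2: 2, 5: 2, 1: 1}
See 3: counts = {2: 2, 5: 2, 1: 1, 3: 1}
See 2: counts = {2: 3, 5: 2, 1: 1, 3: 1}
See 5: counts = {2: 3, 5: 3, 1: 1, 3: 1}

{2: 3, 5: 3, 1: 1, 3: 1}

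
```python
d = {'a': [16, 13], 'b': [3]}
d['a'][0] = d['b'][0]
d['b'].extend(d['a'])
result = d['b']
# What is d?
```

After line 1: d = {'a': [16, 13], 'b': [3]}
After line 2 (a[0] = b[0] = 3): d = {'a': [3, 13], 'b': [3]}
After line 3 (b.extend(a) appends [3, 13]): d = {'a': [3, 13], 'b': [3, 3, 13]}
After line 4: result = d['b'] = [3, 3, 13]

{'a': [3, 13], 'b': [3, 3, 13]}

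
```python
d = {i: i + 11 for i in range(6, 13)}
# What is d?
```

{6: 17, 7: 18, 8: 19, 9: 20, 10: 21, 11: 22, 12: 23}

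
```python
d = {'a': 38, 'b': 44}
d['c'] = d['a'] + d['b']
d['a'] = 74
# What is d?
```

After line 1: d = {'a': 38, 'b': 44}
After line 2 (d['c'] = 38 + 44): d = {'a': 38, 'b': 44, 'c': 82}
After line 3: d = {'a': 74, 'b': 44, 'c': 82}

{'a': 74, 'b': 44, 'c': 82}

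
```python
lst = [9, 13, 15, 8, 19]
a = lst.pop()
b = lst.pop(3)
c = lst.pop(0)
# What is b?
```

After line 1: lst = [9, 13, 15, 8, 19]
After line 2 (pop() -> a = 19): lst = [9, 13, 15, 8]
After line 3 (pop(3) -> b = 8): lst = [9, 13, 15]
After line 4 (pop(0) -> c = 9): lst = [13, 15]

8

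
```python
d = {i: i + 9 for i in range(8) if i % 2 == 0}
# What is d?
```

{0: 9, 2: 11, 4: 13, 6: 15}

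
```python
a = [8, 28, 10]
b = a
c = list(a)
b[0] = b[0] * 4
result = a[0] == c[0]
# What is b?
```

After line 1: a = [8, 28, 10]
After line 2 (b = a, alias): a = [8, 28, 10], b = [8, 28, 10]
After line 3 (c = list(a) is a copy, new object): c = [8, 28, 10]
After line 4 (b[0] = 8 * 4 = 32; mutates shared a/b): a = b = [32, 28, 10], c = [8, 28, 10]
After line 5 (a[0] = 32, c[0] = 8; result = False)

[32, 28, 10]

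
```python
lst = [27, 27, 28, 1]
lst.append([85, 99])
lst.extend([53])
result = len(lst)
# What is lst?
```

After line 1: lst = [27, 27, 28, 1]
After line 2 (append adds [85, 99] as single element): lst = [27, 27, 28, 1, [85, 99]]
After line 3 (extend unpacks [53], adds 53): lst = [27, 27, 28, 1, [85, 99], 53]
After line 4: result = len(lst) = 6

[27, 27, 28, 1, [85, 99], 53]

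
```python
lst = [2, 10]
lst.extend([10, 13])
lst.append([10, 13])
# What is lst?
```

After line 1: lst = [2, 10]
After line 2 (extend unpacks [10, 13]): lst = [2, 10, 10, 13]
After line 3 (append adds [10, 13] as single element): lst = [2, 10, 10, 13, [10, 13]]

[2, 10, 10, 13, [10, 13]]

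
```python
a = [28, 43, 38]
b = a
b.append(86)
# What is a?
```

After line 1: a = [28, 43, 38]
After line 2 (b = a is an alias, same object): a = [28, 43, 38], b = [28, 43, 38]
After line 3 (b.append mutates the shared list): a = [28, 43, 38, 86], b = [28, 43, 38, 86]

[28, 43, 38, 86]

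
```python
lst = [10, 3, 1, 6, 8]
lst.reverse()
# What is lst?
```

[8, 6, 1, 3, 10]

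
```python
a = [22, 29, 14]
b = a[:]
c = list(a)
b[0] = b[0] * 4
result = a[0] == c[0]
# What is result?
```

After line 1: a = [22, 29, 14]
After line 2 (b = a[:], copy): a = [22, 29, 14], b = [22, 29, 14]
After line 3 (c = list(a) is a copy, new object): c = [22, 29, 14]
After line 4 (b[0] = 22 * 4 = 88; only b mutates (copy)): a = [22, 29, 14], b = [88, 29, 14], c = [22, 29, 14]
After line 5 (a[0] = 22, c[0] = 22; result = True)

True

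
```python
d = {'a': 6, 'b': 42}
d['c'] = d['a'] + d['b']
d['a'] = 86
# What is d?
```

After line 1: d = {'a': 6, 'b': 42}
After line 2 (d['c'] = 6 + 42): d = {'a': 6, 'b': 42, 'c': 48}
After line 3: d = {'a': 86, 'b': 42, 'c': 48}

{'a': 86, 'b': 42, 'c': 48}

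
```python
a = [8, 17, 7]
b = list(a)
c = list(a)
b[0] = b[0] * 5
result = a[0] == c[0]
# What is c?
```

After line 1: a = [8, 17, 7]
After line 2 (b = list(a), copy): a = [8, 17, 7], b = [8, 17, 7]
After line 3 (c = list(a) is a copy, new object): c = [8, 17, 7]
After line 4 (b[0] = 8 * 5 = 40; only b mutates (copy)): a = [8, 17, 7], b = [40, 17, 7], c = [8, 17, 7]
After line 5 (a[0] = 8, c[0] = 8; result = True)

[8, 17, 7]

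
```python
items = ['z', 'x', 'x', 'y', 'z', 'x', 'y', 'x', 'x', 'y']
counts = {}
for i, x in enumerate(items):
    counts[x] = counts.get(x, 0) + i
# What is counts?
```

Initial: counts = {}, items = ['z', 'x', 'x', 'y', 'z', 'x', 'y', 'x', 'x', 'y']
i=0, x='z': counts = {'z': 0}
i=1, x='x': counts = {'z': 0, 'x': 1}
i=2, x='x': counts = {'z': 0, 'x': 3}
i=3, x='y': counts = {'z': 0, 'x': 3, 'y': 3}
i=4, x='z': counts = {'z': 4, 'x': 3, 'y': 3}
i=5, x='x': counts = {'z': 4, 'x': 8, 'y': 3}
i=6, x='y': counts = {'z': 4, 'x': 8, 'y': 9}
i=7, x='x': counts = {'z': 4, 'x': 15, 'y': 9}
i=8, x='x': counts = {'z': 4, 'x': 23, 'y': 9}
i=9, x='y': counts = {'z': 4, 'x': 23, 'y': 18}

{'z': 4, 'x': 23, 'y': 18}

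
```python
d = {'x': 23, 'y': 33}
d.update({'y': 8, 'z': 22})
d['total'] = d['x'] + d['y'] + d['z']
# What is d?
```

After line 1: d = {'x': 23, 'y': 33}
After line 2 (y overwritten, z added): d = {'x': 23, 'y': 8, 'z': 22}
After line 3 (total = 23 + 8 + 22 = 53): d = {'x': 23, 'y': 8, 'z': 22, 'total': 53}

{'x': 23, 'y': 8, 'z': 22, 'total': 53}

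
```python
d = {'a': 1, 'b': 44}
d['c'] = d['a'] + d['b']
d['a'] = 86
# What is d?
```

After line 1: d = {'a': 1, 'b': 44}
After line 2 (d['c'] = 1 + 44): d = {'a': 1, 'b': 44, 'c': 45}
After line 3: d = {'a': 86, 'b': 44, 'c': 45}

{'a': 86, 'b': 44, 'c': 45}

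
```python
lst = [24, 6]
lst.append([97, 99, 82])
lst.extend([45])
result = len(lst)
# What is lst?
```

After line 1: lst = [24, 6]
After line 2 (append adds [97, 99, 82] as single element): lst = [24, 6, [97, 99, 82]]
After line 3 (extend unpacks [45], adds 45): lst = [24, 6, [97, 99, 82], 45]
After line 4: result = len(lst) = 4

[24, 6, [97, 99, 82], 45]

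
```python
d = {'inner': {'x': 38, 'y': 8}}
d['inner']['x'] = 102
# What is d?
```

After line 1: d = {'inner': {'x': 38, 'y': 8}}
After line 2 (inner x overwritten): d = {'inner': {'x': 102, 'y': 8}}

{'inner': {'x': 102, 'y': 8}}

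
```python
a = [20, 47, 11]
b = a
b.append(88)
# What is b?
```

After line 1: a = [20, 47, 11]
After line 2 (b = a is an alias, same object): a = [20, 47, 11], b = [20, 47, 11]
After line 3 (b.append mutates the shared list): a = [20, 47, 11, 88], b = [20, 47, 11, 88]

[20, 47, 11, 88]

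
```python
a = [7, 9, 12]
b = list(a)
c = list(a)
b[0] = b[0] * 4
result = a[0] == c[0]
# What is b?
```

After line 1: a = [7, 9, 12]
After line 2 (b = list(a), copy): a = [7, 9, 12], b = [7, 9, 12]
After line 3 (c = list(a) is a copy, new object): c = [7, 9, 12]
After line 4 (b[0] = 7 * 4 = 28; only b mutates (copy)): a = [7, 9, 12], b = [28, 9, 12], c = [7, 9, 12]
After line 5 (a[0] = 7, c[0] = 7; result = True)

[28, 9, 12]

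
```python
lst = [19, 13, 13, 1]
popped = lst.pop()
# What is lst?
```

[19, 13, 13]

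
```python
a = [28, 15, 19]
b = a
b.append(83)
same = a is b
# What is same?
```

After line 1: a = [28, 15, 19]
After line 2 (b = a is an alias, same object): a = [28, 15, 19], b = [28, 15, 19]
After line 3 (b.append mutates the shared list): a = [28, 15, 19, 83], b = [28, 15, 19, 83]
After line 4 (same = a is b; same object -> True): same = True

True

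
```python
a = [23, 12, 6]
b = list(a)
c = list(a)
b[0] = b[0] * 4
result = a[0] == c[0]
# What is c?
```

After line 1: a = [23, 12, 6]
After line 2 (b = list(a), copy): a = [23, 12, 6], b = [23, 12, 6]
After line 3 (c = list(a) is a copy, new object): c = [23, 12, 6]
After line 4 (b[0] = 23 * 4 = 92; only b mutates (copy)): a = [23, 12, 6], b = [92, 12, 6], c = [23, 12, 6]
After line 5 (a[0] = 23, c[0] = 23; result = True)

[23, 12, 6]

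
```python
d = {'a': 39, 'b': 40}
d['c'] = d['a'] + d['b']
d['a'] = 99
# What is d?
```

After line 1: d = {'a': 39, 'b': 40}
After line 2 (d['c'] = 39 + 40): d = {'a': 39, 'b': 40, 'c': 79}
After line 3: d = {'a': 99, 'b': 40, 'c': 79}

{'a': 99, 'b': 40, 'c': 79}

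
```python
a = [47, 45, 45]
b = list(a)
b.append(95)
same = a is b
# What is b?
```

After line 1: a = [47, 45, 45]
After line 2 (b = list(a) is a shallow copy, new object): a = [47, 45, 45], b = [47, 45, 45]
After line 3 (append only mutates b): a = [47, 45, 45], b = [47, 45, 45, 95]
After line 4 (same = a is b; different objects -> False): same = False

[47, 45, 45, 95]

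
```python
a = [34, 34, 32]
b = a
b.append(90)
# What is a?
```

After line 1: a = [34, 34, 32]
After line 2 (b = a is an alias, same object): a = [34, 34, 32], b = [34, 34, 32]
After line 3 (b.append mutates the shared list): a = [34, 34, 32, 90], b = [34, 34, 32, 90]

[34, 34, 32, 90]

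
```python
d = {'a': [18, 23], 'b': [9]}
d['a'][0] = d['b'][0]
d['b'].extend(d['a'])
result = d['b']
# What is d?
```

After line 1: d = {'a': [18, 23], 'b': [9]}
After line 2 (a[0] = b[0] = 9): d = {'a': [9, 23], 'b': [9]}
After line 3 (b.extend(a) appends [9, 23]): d = {'a': [9, 23], 'b': [9, 9, 23]}
After line 4: result = d['b'] = [9, 9, 23]

{'a': [9, 23], 'b': [9, 9, 23]}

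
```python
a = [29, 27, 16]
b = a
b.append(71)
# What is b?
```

After line 1: a = [29, 27, 16]
After line 2 (b = a is an alias, same object): a = [29, 27, 16], b = [29, 27, 16]
After line 3 (b.append mutates the shared list): a = [29, 27, 16, 71], b = [29, 27, 16, 71]

[29, 27, 16, 71]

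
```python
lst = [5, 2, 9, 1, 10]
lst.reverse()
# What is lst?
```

[10, 1, 9, 2, 5]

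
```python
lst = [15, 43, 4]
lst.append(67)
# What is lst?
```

[15, 43, 4, 67]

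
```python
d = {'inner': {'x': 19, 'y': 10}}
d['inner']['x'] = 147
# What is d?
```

After line 1: d = {'inner': {'x': 19, 'y': 10}}
After line 2 (inner x overwritten): d = {'inner': {'x': 147, 'y': 10}}

{'inner': {'x': 147, 'y': 10}}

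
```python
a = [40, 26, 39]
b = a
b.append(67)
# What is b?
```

After line 1: a = [40, 26, 39]
After line 2 (b = a is an alias, same object): a = [40, 26, 39], b = [40, 26, 39]
After line 3 (b.append mutates the shared list): a = [40, 26, 39, 67], b = [40, 26, 39, 67]

[40, 26, 39, 67]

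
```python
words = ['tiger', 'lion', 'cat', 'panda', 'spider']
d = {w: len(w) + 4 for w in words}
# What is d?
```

{'tiger': 9, 'lion': 8, 'cat': 7, 'panda': 9, 'spider': 10}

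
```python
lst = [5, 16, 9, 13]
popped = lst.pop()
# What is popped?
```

13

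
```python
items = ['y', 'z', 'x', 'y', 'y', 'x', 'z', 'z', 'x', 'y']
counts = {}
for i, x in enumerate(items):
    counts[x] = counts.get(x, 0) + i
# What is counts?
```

Initial: counts = {}, items = ['y', 'z', 'x', 'y', 'y', 'x', 'z', 'z', 'x', 'y']
i=0, x='y': counts = {'y': 0}
i=1, x='z': counts = {'y': 0, 'z': 1}
i=2, x='x': counts = {'y': 0, 'z': 1, 'x': 2}
i=3, x='y': counts = {'y': 3, 'z': 1, 'x': 2}
i=4, x='y': counts = {'y': 7, 'z': 1, 'x': 2}
i=5, x='x': counts = {'y': 7, 'z': 1, 'x': 7}
i=6, x='z': counts = {'y': 7, 'z': 7, 'x': 7}
i=7, x='z': counts = {'y': 7, 'z': 14, 'x': 7}
i=8, x='x': counts = {'y': 7, 'z': 14, 'x': 15}
i=9, x='y': counts = {'y': 16, 'z': 14, 'x': 15}

{'y': 16, 'z': 14, 'x': 15}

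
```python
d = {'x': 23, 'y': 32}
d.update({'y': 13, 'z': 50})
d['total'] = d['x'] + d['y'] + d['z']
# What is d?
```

After line 1: d = {'x': 23, 'y': 32}
After line 2 (y overwritten, z added): d = {'x': 23, 'y': 13, 'z': 50}
After line 3 (total = 23 + 13 + 50 = 86): d = {'x': 23, 'y': 13, 'z': 50, 'total': 86}

{'x': 23, 'y': 13, 'z': 50, 'total': 86}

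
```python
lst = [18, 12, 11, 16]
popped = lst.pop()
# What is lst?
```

[18, 12, 11]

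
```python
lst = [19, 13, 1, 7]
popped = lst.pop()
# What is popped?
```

7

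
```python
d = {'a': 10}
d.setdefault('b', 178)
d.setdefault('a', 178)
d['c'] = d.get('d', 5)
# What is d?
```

After line 1: d = {'a': 10}
After line 2 (setdefault adds 'b'=178): d = {'a': 10, 'b': 178}
After line 3 (setdefault 'a' no-op, already exists): d = {'a': 10, 'b': 178}
After line 4 (get('d', 5) returns default since 'd' not in d): d = {'a': 10, 'b': 178, 'c': 5}

{'a': 10, 'b': 178, 'c': 5}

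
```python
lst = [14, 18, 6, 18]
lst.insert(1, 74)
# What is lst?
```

[14, 74, 18, 6, 18]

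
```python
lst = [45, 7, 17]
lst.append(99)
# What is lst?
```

[45, 7, 17, 99]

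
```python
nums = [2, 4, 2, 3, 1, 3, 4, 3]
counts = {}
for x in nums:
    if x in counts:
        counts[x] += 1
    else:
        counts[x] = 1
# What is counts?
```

Initial: counts = {}, nums = [2, 4, 2, 3, 1, 3, 4, 3]
See 2: counts = {2: 1}
See 4: counts = {2: 1, 4: 1}
See 2: counts = {2: 2, 4: 1}
See 3: counts = {2: 2, 4: 1, 3: 1}
See 1: counts = {2: 2, 4: 1, 3: 1, 1: 1}
See 3: counts = {2: 2, 4: 1, 3: 2, 1: 1}
See 4: counts = {2: 2, 4: 2, 3: 2, 1: 1}
See 3: counts = {2: 2, 4: 2, 3: 3, 1: 1}

{2: 2, 4: 2, 3: 3, 1: 1}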